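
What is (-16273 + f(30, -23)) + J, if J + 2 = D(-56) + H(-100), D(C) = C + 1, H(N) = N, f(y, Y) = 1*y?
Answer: -16400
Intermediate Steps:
f(y, Y) = y
D(C) = 1 + C
J = -157 (J = -2 + ((1 - 56) - 100) = -2 + (-55 - 100) = -2 - 155 = -157)
(-16273 + f(30, -23)) + J = (-16273 + 30) - 157 = -16243 - 157 = -16400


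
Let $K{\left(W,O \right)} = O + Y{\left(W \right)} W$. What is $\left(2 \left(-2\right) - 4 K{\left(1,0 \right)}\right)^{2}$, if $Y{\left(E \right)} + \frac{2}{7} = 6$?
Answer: $\frac{35344}{49} \approx 721.31$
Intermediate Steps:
$Y{\left(E \right)} = \frac{40}{7}$ ($Y{\left(E \right)} = - \frac{2}{7} + 6 = \frac{40}{7}$)
$K{\left(W,O \right)} = O + \frac{40 W}{7}$
$\left(2 \left(-2\right) - 4 K{\left(1,0 \right)}\right)^{2} = \left(2 \left(-2\right) - 4 \left(0 + \frac{40}{7} \cdot 1\right)\right)^{2} = \left(-4 - 4 \left(0 + \frac{40}{7}\right)\right)^{2} = \left(-4 - \frac{160}{7}\right)^{2} = \left(- \frac{188}{7}\right)^{2} = \frac{35344}{49}$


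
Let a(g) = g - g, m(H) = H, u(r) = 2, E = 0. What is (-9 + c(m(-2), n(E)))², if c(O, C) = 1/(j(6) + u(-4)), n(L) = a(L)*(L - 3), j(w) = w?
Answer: 5041/64 ≈ 78.766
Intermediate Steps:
a(g) = 0
n(L) = 0 (n(L) = 0*(L - 3) = 0*(-3 + L) = 0)
c(O, C) = ⅛ (c(O, C) = 1/(6 + 2) = 1/8 = ⅛)
(-9 + c(m(-2), n(E)))² = (-9 + ⅛)² = (-71/8)² = 5041/64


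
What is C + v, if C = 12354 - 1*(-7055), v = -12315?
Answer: 7094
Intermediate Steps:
C = 19409 (C = 12354 + 7055 = 19409)
C + v = 19409 - 12315 = 7094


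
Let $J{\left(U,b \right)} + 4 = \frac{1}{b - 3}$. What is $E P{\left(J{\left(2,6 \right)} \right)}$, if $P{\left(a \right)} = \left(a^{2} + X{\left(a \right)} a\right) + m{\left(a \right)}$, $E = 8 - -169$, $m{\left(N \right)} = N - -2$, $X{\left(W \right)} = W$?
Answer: $\frac{13393}{3} \approx 4464.3$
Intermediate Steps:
$J{\left(U,b \right)} = -4 + \frac{1}{-3 + b}$ ($J{\left(U,b \right)} = -4 + \frac{1}{b - 3} = -4 + \frac{1}{-3 + b}$)
$m{\left(N \right)} = 2 + N$ ($m{\left(N \right)} = N + 2 = 2 + N$)
$E = 177$ ($E = 8 + 169 = 177$)
$P{\left(a \right)} = 2 + a + 2 a^{2}$ ($P{\left(a \right)} = \left(a^{2} + a a\right) + \left(2 + a\right) = \left(a^{2} + a^{2}\right) + \left(2 + a\right) = 2 a^{2} + \left(2 + a\right) = 2 + a + 2 a^{2}$)
$E P{\left(J{\left(2,6 \right)} \right)} = 177 \left(2 + \frac{13 - 24}{-3 + 6} + 2 \left(\frac{13 - 24}{-3 + 6}\right)^{2}\right) = 177 \left(2 + \frac{13 - 24}{3} + 2 \left(\frac{13 - 24}{3}\right)^{2}\right) = 177 \left(2 + \frac{1}{3} \left(-11\right) + 2 \left(\frac{1}{3} \left(-11\right)\right)^{2}\right) = 177 \left(2 - \frac{11}{3} + 2 \left(- \frac{11}{3}\right)^{2}\right) = 177 \left(2 - \frac{11}{3} + 2 \cdot \frac{121}{9}\right) = 177 \left(2 - \frac{11}{3} + \frac{242}{9}\right) = 177 \cdot \frac{227}{9} = \frac{13393}{3}$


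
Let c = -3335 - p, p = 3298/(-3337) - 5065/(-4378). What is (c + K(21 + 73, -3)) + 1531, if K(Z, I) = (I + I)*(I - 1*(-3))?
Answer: -26357795605/14609386 ≈ -1804.2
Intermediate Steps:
K(Z, I) = 2*I*(3 + I) (K(Z, I) = (2*I)*(I + 3) = (2*I)*(3 + I) = 2*I*(3 + I))
p = 2463261/14609386 (p = 3298*(-1/3337) - 5065*(-1/4378) = -3298/3337 + 5065/4378 = 2463261/14609386 ≈ 0.16861)
c = -48724765571/14609386 (c = -3335 - 1*2463261/14609386 = -3335 - 2463261/14609386 = -48724765571/14609386 ≈ -3335.2)
(c + K(21 + 73, -3)) + 1531 = (-48724765571/14609386 + 2*(-3)*(3 - 3)) + 1531 = (-48724765571/14609386 + 2*(-3)*0) + 1531 = (-48724765571/14609386 + 0) + 1531 = -48724765571/14609386 + 1531 = -26357795605/14609386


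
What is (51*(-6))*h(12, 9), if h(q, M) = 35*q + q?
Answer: -132192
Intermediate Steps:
h(q, M) = 36*q
(51*(-6))*h(12, 9) = (51*(-6))*(36*12) = -306*432 = -132192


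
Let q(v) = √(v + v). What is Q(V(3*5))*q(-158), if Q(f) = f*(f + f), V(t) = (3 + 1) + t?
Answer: 1444*I*√79 ≈ 12835.0*I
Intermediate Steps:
V(t) = 4 + t
q(v) = √2*√v (q(v) = √(2*v) = √2*√v)
Q(f) = 2*f² (Q(f) = f*(2*f) = 2*f²)
Q(V(3*5))*q(-158) = (2*(4 + 3*5)²)*(√2*√(-158)) = (2*(4 + 15)²)*(√2*(I*√158)) = (2*19²)*(2*I*√79) = (2*361)*(2*I*√79) = 722*(2*I*√79) = 1444*I*√79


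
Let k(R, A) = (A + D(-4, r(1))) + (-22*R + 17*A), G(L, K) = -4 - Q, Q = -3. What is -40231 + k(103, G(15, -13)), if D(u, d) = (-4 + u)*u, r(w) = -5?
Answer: -42483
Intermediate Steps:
G(L, K) = -1 (G(L, K) = -4 - 1*(-3) = -4 + 3 = -1)
D(u, d) = u*(-4 + u)
k(R, A) = 32 - 22*R + 18*A (k(R, A) = (A - 4*(-4 - 4)) + (-22*R + 17*A) = (A - 4*(-8)) + (-22*R + 17*A) = (A + 32) + (-22*R + 17*A) = (32 + A) + (-22*R + 17*A) = 32 - 22*R + 18*A)
-40231 + k(103, G(15, -13)) = -40231 + (32 - 22*103 + 18*(-1)) = -40231 + (32 - 2266 - 18) = -40231 - 2252 = -42483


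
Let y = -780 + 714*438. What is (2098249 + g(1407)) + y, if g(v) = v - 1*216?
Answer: 2411392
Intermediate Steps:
g(v) = -216 + v (g(v) = v - 216 = -216 + v)
y = 311952 (y = -780 + 312732 = 311952)
(2098249 + g(1407)) + y = (2098249 + (-216 + 1407)) + 311952 = (2098249 + 1191) + 311952 = 2099440 + 311952 = 2411392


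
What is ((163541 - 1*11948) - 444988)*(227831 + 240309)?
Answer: -137349935300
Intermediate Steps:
((163541 - 1*11948) - 444988)*(227831 + 240309) = ((163541 - 11948) - 444988)*468140 = (151593 - 444988)*468140 = -293395*468140 = -137349935300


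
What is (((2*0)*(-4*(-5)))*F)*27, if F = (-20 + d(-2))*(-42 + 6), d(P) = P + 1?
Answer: 0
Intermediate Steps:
d(P) = 1 + P
F = 756 (F = (-20 + (1 - 2))*(-42 + 6) = (-20 - 1)*(-36) = -21*(-36) = 756)
(((2*0)*(-4*(-5)))*F)*27 = (((2*0)*(-4*(-5)))*756)*27 = ((0*20)*756)*27 = (0*756)*27 = 0*27 = 0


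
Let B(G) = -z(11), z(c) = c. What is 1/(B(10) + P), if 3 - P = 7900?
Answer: -1/7908 ≈ -0.00012645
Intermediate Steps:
P = -7897 (P = 3 - 1*7900 = 3 - 7900 = -7897)
B(G) = -11 (B(G) = -1*11 = -11)
1/(B(10) + P) = 1/(-11 - 7897) = 1/(-7908) = -1/7908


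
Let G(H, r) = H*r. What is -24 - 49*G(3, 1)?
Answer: -171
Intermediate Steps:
-24 - 49*G(3, 1) = -24 - 147 = -171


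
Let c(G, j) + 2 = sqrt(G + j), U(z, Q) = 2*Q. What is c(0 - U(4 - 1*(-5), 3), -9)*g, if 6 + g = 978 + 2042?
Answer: -6028 + 3014*I*sqrt(15) ≈ -6028.0 + 11673.0*I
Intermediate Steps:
c(G, j) = -2 + sqrt(G + j)
g = 3014 (g = -6 + (978 + 2042) = -6 + 3020 = 3014)
c(0 - U(4 - 1*(-5), 3), -9)*g = (-2 + sqrt((0 - 2*3) - 9))*3014 = (-2 + sqrt((0 - 1*6) - 9))*3014 = (-2 + sqrt((0 - 6) - 9))*3014 = (-2 + sqrt(-6 - 9))*3014 = (-2 + sqrt(-15))*3014 = (-2 + I*sqrt(15))*3014 = -6028 + 3014*I*sqrt(15)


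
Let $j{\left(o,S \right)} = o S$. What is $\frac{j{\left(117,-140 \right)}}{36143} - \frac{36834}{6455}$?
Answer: $- \frac{1437024162}{233303065} \approx -6.1595$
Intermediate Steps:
$j{\left(o,S \right)} = S o$
$\frac{j{\left(117,-140 \right)}}{36143} - \frac{36834}{6455} = \frac{\left(-140\right) 117}{36143} - \frac{36834}{6455} = \left(-16380\right) \frac{1}{36143} - \frac{36834}{6455} = - \frac{16380}{36143} - \frac{36834}{6455} = - \frac{1437024162}{233303065}$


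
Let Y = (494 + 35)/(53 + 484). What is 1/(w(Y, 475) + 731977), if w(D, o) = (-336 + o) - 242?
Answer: 1/731874 ≈ 1.3664e-6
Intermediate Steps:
Y = 529/537 ≈ 0.98510
w(D, o) = -578 + o
1/(w(Y, 475) + 731977) = 1/((-578 + 475) + 731977) = 1/(-103 + 731977) = 1/731874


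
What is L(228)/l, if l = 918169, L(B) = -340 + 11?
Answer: -47/131167 ≈ -0.00035832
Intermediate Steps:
L(B) = -329
L(228)/l = -329/918169 = -329*1/918169 = -47/131167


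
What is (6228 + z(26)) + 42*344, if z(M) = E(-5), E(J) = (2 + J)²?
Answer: 20685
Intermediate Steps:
z(M) = 9 (z(M) = (2 - 5)² = (-3)² = 9)
(6228 + z(26)) + 42*344 = (6228 + 9) + 42*344 = 6237 + 14448 = 20685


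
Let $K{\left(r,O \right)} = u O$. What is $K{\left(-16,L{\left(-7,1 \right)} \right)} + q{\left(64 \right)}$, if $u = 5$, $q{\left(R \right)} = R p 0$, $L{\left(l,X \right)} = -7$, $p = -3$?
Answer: $-35$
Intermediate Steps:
$q{\left(R \right)} = 0$ ($q{\left(R \right)} = R \left(-3\right) 0 = - 3 R 0 = 0$)
$K{\left(r,O \right)} = 5 O$
$K{\left(-16,L{\left(-7,1 \right)} \right)} + q{\left(64 \right)} = 5 \left(-7\right) + 0 = -35 + 0 = -35$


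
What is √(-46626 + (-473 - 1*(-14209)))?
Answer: I*√32890 ≈ 181.36*I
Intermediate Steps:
√(-46626 + (-473 - 1*(-14209))) = √(-46626 + (-473 + 14209)) = √(-46626 + 13736) = √(-32890) = I*√32890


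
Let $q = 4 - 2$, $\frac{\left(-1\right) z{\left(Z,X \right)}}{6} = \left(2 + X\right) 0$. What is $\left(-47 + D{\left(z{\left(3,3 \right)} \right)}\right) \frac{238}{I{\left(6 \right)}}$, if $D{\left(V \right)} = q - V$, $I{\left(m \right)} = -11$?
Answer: $\frac{10710}{11} \approx 973.64$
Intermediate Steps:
$z{\left(Z,X \right)} = 0$ ($z{\left(Z,X \right)} = - 6 \left(2 + X\right) 0 = \left(-6\right) 0 = 0$)
$q = 2$
$D{\left(V \right)} = 2 - V$
$\left(-47 + D{\left(z{\left(3,3 \right)} \right)}\right) \frac{238}{I{\left(6 \right)}} = \left(-47 + \left(2 - 0\right)\right) \frac{238}{-11} = \left(-47 + \left(2 + 0\right)\right) 238 \left(- \frac{1}{11}\right) = \left(-47 + 2\right) \left(- \frac{238}{11}\right) = \left(-45\right) \left(- \frac{238}{11}\right) = \frac{10710}{11}$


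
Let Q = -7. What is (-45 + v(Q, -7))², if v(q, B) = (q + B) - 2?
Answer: 3721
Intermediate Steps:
v(q, B) = -2 + B + q (v(q, B) = (B + q) - 2 = -2 + B + q)
(-45 + v(Q, -7))² = (-45 + (-2 - 7 - 7))² = (-45 - 16)² = (-61)² = 3721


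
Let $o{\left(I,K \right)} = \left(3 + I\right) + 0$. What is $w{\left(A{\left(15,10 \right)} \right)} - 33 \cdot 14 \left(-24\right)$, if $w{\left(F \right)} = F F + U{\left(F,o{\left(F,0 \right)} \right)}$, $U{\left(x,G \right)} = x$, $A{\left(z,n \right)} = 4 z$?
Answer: $14748$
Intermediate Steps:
$o{\left(I,K \right)} = 3 + I$
$w{\left(F \right)} = F + F^{2}$ ($w{\left(F \right)} = F F + F = F^{2} + F = F + F^{2}$)
$w{\left(A{\left(15,10 \right)} \right)} - 33 \cdot 14 \left(-24\right) = 4 \cdot 15 \left(1 + 4 \cdot 15\right) - 33 \cdot 14 \left(-24\right) = 60 \left(1 + 60\right) - 462 \left(-24\right) = 60 \cdot 61 - -11088 = 3660 + 11088 = 14748$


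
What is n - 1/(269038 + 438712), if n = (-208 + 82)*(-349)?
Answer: 31122598499/707750 ≈ 43974.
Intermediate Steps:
n = 43974 (n = -126*(-349) = 43974)
n - 1/(269038 + 438712) = 43974 - 1/(269038 + 438712) = 43974 - 1/707750 = 31122598499/707750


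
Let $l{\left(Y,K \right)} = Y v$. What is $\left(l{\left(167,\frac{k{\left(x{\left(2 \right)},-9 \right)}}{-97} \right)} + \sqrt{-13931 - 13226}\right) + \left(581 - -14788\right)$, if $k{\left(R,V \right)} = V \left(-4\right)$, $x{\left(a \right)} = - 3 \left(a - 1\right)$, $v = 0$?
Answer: $15369 + i \sqrt{27157} \approx 15369.0 + 164.79 i$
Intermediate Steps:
$x{\left(a \right)} = 3 - 3 a$ ($x{\left(a \right)} = - 3 \left(-1 + a\right) = 3 - 3 a$)
$k{\left(R,V \right)} = - 4 V$
$l{\left(Y,K \right)} = 0$ ($l{\left(Y,K \right)} = Y 0 = 0$)
$\left(l{\left(167,\frac{k{\left(x{\left(2 \right)},-9 \right)}}{-97} \right)} + \sqrt{-13931 - 13226}\right) + \left(581 - -14788\right) = \left(0 + \sqrt{-13931 - 13226}\right) + \left(581 - -14788\right) = \left(0 + \sqrt{-27157}\right) + \left(581 + 14788\right) = \left(0 + i \sqrt{27157}\right) + 15369 = i \sqrt{27157} + 15369 = 15369 + i \sqrt{27157}$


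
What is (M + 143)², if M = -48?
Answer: 9025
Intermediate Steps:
(M + 143)² = (-48 + 143)² = 95² = 9025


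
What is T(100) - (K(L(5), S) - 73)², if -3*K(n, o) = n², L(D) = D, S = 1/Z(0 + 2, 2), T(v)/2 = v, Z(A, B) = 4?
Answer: -57736/9 ≈ -6415.1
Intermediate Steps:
T(v) = 2*v
S = ¼ (S = 1/4 = ¼ ≈ 0.25000)
K(n, o) = -n²/3
T(100) - (K(L(5), S) - 73)² = 2*100 - (-⅓*5² - 73)² = 200 - (-⅓*25 - 73)² = 200 - (-25/3 - 73)² = 200 - (-244/3)² = 200 - 1*59536/9 = 200 - 59536/9 = -57736/9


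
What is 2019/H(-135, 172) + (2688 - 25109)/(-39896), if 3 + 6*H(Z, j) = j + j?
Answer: 490945705/13604536 ≈ 36.087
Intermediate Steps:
H(Z, j) = -½ + j/3 (H(Z, j) = -½ + (j + j)/6 = -½ + (2*j)/6 = -½ + j/3)
2019/H(-135, 172) + (2688 - 25109)/(-39896) = 2019/(-½ + (⅓)*172) + (2688 - 25109)/(-39896) = 2019/(-½ + 172/3) - 22421*(-1/39896) = 2019/(341/6) + 22421/39896 = 2019*(6/341) + 22421/39896 = 12114/341 + 22421/39896 = 490945705/13604536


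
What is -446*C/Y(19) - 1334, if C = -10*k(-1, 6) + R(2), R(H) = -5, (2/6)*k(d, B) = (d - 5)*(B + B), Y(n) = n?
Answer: -986476/19 ≈ -51920.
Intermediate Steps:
k(d, B) = 6*B*(-5 + d) (k(d, B) = 3*((d - 5)*(B + B)) = 3*((-5 + d)*(2*B)) = 3*(2*B*(-5 + d)) = 6*B*(-5 + d))
C = 2155 (C = -60*6*(-5 - 1) - 5 = -60*6*(-6) - 5 = -10*(-216) - 5 = 2160 - 5 = 2155)
-446*C/Y(19) - 1334 = -961130/19 - 1334 = -986476/19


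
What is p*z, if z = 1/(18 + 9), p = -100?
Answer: -100/27 ≈ -3.7037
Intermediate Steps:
z = 1/27 ≈ 0.037037
p*z = -100*1/27 = -100/27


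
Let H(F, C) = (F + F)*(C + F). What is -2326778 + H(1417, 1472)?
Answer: 5860648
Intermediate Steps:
H(F, C) = 2*F*(C + F) (H(F, C) = (2*F)*(C + F) = 2*F*(C + F))
-2326778 + H(1417, 1472) = -2326778 + 2*1417*(1472 + 1417) = -2326778 + 2*1417*2889 = -2326778 + 8187426 = 5860648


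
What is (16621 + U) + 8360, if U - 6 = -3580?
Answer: 21407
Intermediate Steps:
U = -3574 (U = 6 - 3580 = -3574)
(16621 + U) + 8360 = (16621 - 3574) + 8360 = 13047 + 8360 = 21407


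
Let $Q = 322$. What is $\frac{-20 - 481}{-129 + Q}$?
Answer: $- \frac{501}{193} \approx -2.5959$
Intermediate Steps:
$\frac{-20 - 481}{-129 + Q} = \frac{-20 - 481}{-129 + 322} = - \frac{501}{193}$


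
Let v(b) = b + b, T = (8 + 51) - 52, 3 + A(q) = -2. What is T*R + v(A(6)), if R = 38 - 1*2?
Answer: 242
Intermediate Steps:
A(q) = -5 (A(q) = -3 - 2 = -5)
T = 7 (T = 59 - 52 = 7)
R = 36 (R = 38 - 2 = 36)
v(b) = 2*b
T*R + v(A(6)) = 7*36 + 2*(-5) = 252 - 10 = 242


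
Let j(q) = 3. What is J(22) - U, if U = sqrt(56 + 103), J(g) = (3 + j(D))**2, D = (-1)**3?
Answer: 36 - sqrt(159) ≈ 23.390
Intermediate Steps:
D = -1
J(g) = 36 (J(g) = (3 + 3)**2 = 6**2 = 36)
U = sqrt(159) ≈ 12.610
J(22) - U = 36 - sqrt(159)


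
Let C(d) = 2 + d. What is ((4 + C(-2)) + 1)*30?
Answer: 150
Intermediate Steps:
((4 + C(-2)) + 1)*30 = ((4 + (2 - 2)) + 1)*30 = ((4 + 0) + 1)*30 = (4 + 1)*30 = 5*30 = 150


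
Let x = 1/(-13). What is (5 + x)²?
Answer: 4096/169 ≈ 24.237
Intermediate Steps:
x = -1/13 ≈ -0.076923
(5 + x)² = (5 - 1/13)² = (64/13)² = 4096/169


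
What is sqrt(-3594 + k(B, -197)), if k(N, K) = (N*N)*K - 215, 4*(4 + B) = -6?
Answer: I*sqrt(39073)/2 ≈ 98.834*I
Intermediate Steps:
B = -11/2 (B = -4 + (1/4)*(-6) = -4 - 3/2 = -11/2 ≈ -5.5000)
k(N, K) = -215 + K*N**2 (k(N, K) = N**2*K - 215 = K*N**2 - 215 = -215 + K*N**2)
sqrt(-3594 + k(B, -197)) = sqrt(-3594 + (-215 - 197*(-11/2)**2)) = sqrt(-3594 + (-215 - 197*121/4)) = sqrt(-3594 + (-215 - 23837/4)) = sqrt(-3594 - 24697/4) = sqrt(-39073/4) = I*sqrt(39073)/2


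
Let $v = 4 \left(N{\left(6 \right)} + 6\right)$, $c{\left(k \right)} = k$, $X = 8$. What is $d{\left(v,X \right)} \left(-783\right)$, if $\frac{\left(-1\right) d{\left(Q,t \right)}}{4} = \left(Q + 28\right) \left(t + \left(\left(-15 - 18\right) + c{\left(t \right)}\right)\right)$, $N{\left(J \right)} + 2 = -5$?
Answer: $-1277856$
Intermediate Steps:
$N{\left(J \right)} = -7$ ($N{\left(J \right)} = -2 - 5 = -7$)
$v = -4$ ($v = 4 \left(-7 + 6\right) = 4 \left(-1\right) = -4$)
$d{\left(Q,t \right)} = - 4 \left(-33 + 2 t\right) \left(28 + Q\right)$ ($d{\left(Q,t \right)} = - 4 \left(Q + 28\right) \left(t + \left(\left(-15 - 18\right) + t\right)\right) = - 4 \left(28 + Q\right) \left(t + \left(-33 + t\right)\right) = - 4 \left(28 + Q\right) \left(-33 + 2 t\right) = - 4 \left(-33 + 2 t\right) \left(28 + Q\right)$)
$d{\left(v,X \right)} \left(-783\right) = \left(3696 - 1792 + 132 \left(-4\right) - \left(-32\right) 8\right) \left(-783\right) = \left(3696 - 1792 - 528 + 256\right) \left(-783\right) = 1632 \left(-783\right) = -1277856$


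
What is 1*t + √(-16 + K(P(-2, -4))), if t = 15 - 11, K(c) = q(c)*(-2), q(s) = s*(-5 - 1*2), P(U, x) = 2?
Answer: 4 + 2*√3 ≈ 7.4641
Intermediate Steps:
q(s) = -7*s (q(s) = s*(-5 - 2) = s*(-7) = -7*s)
K(c) = 14*c (K(c) = -7*c*(-2) = 14*c)
t = 4
1*t + √(-16 + K(P(-2, -4))) = 1*4 + √(-16 + 14*2) = 4 + √(-16 + 28) = 4 + √12 = 4 + 2*√3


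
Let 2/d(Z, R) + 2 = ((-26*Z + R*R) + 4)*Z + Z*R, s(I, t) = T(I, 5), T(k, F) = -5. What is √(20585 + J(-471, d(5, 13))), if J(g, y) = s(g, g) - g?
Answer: 3*√2339 ≈ 145.09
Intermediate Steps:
s(I, t) = -5
d(Z, R) = 2/(-2 + R*Z + Z*(4 + R² - 26*Z)) (d(Z, R) = 2/(-2 + (((-26*Z + R*R) + 4)*Z + Z*R)) = 2/(-2 + (((-26*Z + R²) + 4)*Z + R*Z)) = 2/(-2 + (((R² - 26*Z) + 4)*Z + R*Z)) = 2/(-2 + ((4 + R² - 26*Z)*Z + R*Z)) = 2/(-2 + (Z*(4 + R² - 26*Z) + R*Z)) = 2/(-2 + (R*Z + Z*(4 + R² - 26*Z))) = 2/(-2 + R*Z + Z*(4 + R² - 26*Z)))
J(g, y) = -5 - g
√(20585 + J(-471, d(5, 13))) = √(20585 + (-5 - 1*(-471))) = √(20585 + (-5 + 471)) = √(20585 + 466) = √21051 = 3*√2339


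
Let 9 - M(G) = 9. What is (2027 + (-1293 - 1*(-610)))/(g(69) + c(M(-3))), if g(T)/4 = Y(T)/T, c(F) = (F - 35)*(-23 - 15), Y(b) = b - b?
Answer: 96/95 ≈ 1.0105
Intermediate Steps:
M(G) = 0 (M(G) = 9 - 1*9 = 9 - 9 = 0)
Y(b) = 0
c(F) = 1330 - 38*F (c(F) = (-35 + F)*(-38) = 1330 - 38*F)
g(T) = 0 (g(T) = 4*(0/T) = 4*0 = 0)
(2027 + (-1293 - 1*(-610)))/(g(69) + c(M(-3))) = (2027 + (-1293 - 1*(-610)))/(0 + (1330 - 38*0)) = (2027 + (-1293 + 610))/(0 + (1330 + 0)) = (2027 - 683)/(0 + 1330) = 1344/1330 = 1344*(1/1330) = 96/95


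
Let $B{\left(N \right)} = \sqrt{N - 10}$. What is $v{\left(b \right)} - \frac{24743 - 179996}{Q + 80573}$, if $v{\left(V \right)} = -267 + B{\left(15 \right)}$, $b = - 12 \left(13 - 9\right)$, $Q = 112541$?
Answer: $- \frac{51406185}{193114} + \sqrt{5} \approx -263.96$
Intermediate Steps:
$B{\left(N \right)} = \sqrt{-10 + N}$
$b = -48$ ($b = - 12 \left(13 - 9\right) = \left(-12\right) 4 = -48$)
$v{\left(V \right)} = -267 + \sqrt{5}$ ($v{\left(V \right)} = -267 + \sqrt{-10 + 15} = -267 + \sqrt{5}$)
$v{\left(b \right)} - \frac{24743 - 179996}{Q + 80573} = \left(-267 + \sqrt{5}\right) - \frac{24743 - 179996}{112541 + 80573} = \left(-267 + \sqrt{5}\right) - - \frac{155253}{193114} = \left(-267 + \sqrt{5}\right) + \frac{155253}{193114} = - \frac{51406185}{193114} + \sqrt{5}$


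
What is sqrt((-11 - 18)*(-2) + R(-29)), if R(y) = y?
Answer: sqrt(29) ≈ 5.3852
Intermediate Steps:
sqrt((-11 - 18)*(-2) + R(-29)) = sqrt((-11 - 18)*(-2) - 29) = sqrt(-29*(-2) - 29) = sqrt(58 - 29) = sqrt(29)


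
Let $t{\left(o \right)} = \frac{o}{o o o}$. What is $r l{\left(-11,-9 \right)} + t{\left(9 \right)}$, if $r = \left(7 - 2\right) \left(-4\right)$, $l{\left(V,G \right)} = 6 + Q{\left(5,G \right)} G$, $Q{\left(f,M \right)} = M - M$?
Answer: $- \frac{9719}{81} \approx -119.99$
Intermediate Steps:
$Q{\left(f,M \right)} = 0$
$l{\left(V,G \right)} = 6$ ($l{\left(V,G \right)} = 6 + 0 G = 6 + 0 = 6$)
$r = -20$ ($r = 5 \left(-4\right) = -20$)
$t{\left(o \right)} = \frac{1}{o^{2}}$ ($t{\left(o \right)} = \frac{o}{o^{2} o} = \frac{o}{o^{3}} = \frac{1}{o^{2}}$)
$r l{\left(-11,-9 \right)} + t{\left(9 \right)} = \left(-20\right) 6 + \frac{1}{81} = -120 + \frac{1}{81} = - \frac{9719}{81}$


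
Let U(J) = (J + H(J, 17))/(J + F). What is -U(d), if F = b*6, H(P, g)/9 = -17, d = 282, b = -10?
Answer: -43/74 ≈ -0.58108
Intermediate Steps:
H(P, g) = -153 (H(P, g) = 9*(-17) = -153)
F = -60 (F = -10*6 = -60)
U(J) = (-153 + J)/(-60 + J) (U(J) = (J - 153)/(J - 60) = (-153 + J)/(-60 + J))
-U(d) = -(-153 + 282)/(-60 + 282) = -129/222 = -1*43/74 = -43/74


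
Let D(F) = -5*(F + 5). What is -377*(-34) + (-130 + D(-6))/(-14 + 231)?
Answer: 2781381/217 ≈ 12817.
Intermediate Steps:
D(F) = -25 - 5*F (D(F) = -5*(5 + F) = -25 - 5*F)
-377*(-34) + (-130 + D(-6))/(-14 + 231) = -377*(-34) + (-130 + (-25 - 5*(-6)))/(-14 + 231) = 12818 + (-130 + (-25 + 30))/217 = 12818 + (-130 + 5)*(1/217) = 12818 - 125*1/217 = 12818 - 125/217 = 2781381/217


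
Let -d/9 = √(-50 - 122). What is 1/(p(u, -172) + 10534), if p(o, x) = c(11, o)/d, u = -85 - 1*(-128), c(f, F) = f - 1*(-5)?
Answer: 18344961/193245819206 - 18*I*√43/96622909603 ≈ 9.4931e-5 - 1.2216e-9*I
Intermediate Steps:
d = -18*I*√43 (d = -9*√(-50 - 122) = -18*I*√43 ≈ -118.03*I)
c(f, F) = 5 + f (c(f, F) = f + 5 = 5 + f)
u = 43 (u = -85 + 128 = 43)
p(o, x) = 8*I*√43/387 (p(o, x) = (5 + 11)/((-18*I*√43)) = 16*(I*√43/774) = 8*I*√43/387)
1/(p(u, -172) + 10534) = 1/(8*I*√43/387 + 10534) = 1/(10534 + 8*I*√43/387)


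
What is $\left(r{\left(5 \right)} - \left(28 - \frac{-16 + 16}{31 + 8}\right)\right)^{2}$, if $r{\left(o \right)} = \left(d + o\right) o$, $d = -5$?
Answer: $784$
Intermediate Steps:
$r{\left(o \right)} = o \left(-5 + o\right)$ ($r{\left(o \right)} = \left(-5 + o\right) o = o \left(-5 + o\right)$)
$\left(r{\left(5 \right)} - \left(28 - \frac{-16 + 16}{31 + 8}\right)\right)^{2} = \left(5 \left(-5 + 5\right) - \left(28 - \frac{-16 + 16}{31 + 8}\right)\right)^{2} = \left(5 \cdot 0 - \left(28 + \frac{0}{39}\right)\right)^{2} = \left(0 + \left(-28 + 0 \cdot \frac{1}{39}\right)\right)^{2} = \left(0 + \left(-28 + 0\right)\right)^{2} = \left(0 - 28\right)^{2} = \left(-28\right)^{2} = 784$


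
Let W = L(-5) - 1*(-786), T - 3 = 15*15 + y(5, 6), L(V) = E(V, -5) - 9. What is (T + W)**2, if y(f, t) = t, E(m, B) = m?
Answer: 1012036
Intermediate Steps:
L(V) = -9 + V (L(V) = V - 9 = -9 + V)
T = 234 (T = 3 + (15*15 + 6) = 3 + (225 + 6) = 3 + 231 = 234)
W = 772 (W = (-9 - 5) - 1*(-786) = -14 + 786 = 772)
(T + W)**2 = (234 + 772)**2 = 1006**2 = 1012036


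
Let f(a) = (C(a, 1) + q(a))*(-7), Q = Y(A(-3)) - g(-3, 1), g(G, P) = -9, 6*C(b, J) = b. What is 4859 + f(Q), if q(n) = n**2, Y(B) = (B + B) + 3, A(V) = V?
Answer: 4600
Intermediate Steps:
C(b, J) = b/6
Y(B) = 3 + 2*B (Y(B) = 2*B + 3 = 3 + 2*B)
Q = 6 (Q = (3 + 2*(-3)) - 1*(-9) = (3 - 6) + 9 = -3 + 9 = 6)
f(a) = -7*a**2 - 7*a/6 (f(a) = (a/6 + a**2)*(-7) = (a**2 + a/6)*(-7) = -7*a**2 - 7*a/6)
4859 + f(Q) = 4859 + (7/6)*6*(-1 - 6*6) = 4859 + (7/6)*6*(-1 - 36) = 4859 + (7/6)*6*(-37) = 4859 - 259 = 4600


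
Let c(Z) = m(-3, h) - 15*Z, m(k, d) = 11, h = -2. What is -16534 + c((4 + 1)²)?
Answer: -16898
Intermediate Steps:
c(Z) = 11 - 15*Z
-16534 + c((4 + 1)²) = -16534 + (11 - 15*(4 + 1)²) = -16534 + (11 - 15*5²) = -16534 + (11 - 15*25) = -16534 + (11 - 375) = -16534 - 364 = -16898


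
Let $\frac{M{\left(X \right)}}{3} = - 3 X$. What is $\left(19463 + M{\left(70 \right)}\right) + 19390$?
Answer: $38223$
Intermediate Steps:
$M{\left(X \right)} = - 9 X$ ($M{\left(X \right)} = 3 \left(- 3 X\right) = - 9 X$)
$\left(19463 + M{\left(70 \right)}\right) + 19390 = \left(19463 - 630\right) + 19390 = 18833 + 19390 = 38223$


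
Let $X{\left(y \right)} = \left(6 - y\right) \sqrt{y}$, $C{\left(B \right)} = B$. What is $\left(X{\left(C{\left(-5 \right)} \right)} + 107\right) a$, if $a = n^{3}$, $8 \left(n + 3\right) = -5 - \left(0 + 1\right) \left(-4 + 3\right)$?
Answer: $- \frac{36701}{8} - \frac{3773 i \sqrt{5}}{8} \approx -4587.6 - 1054.6 i$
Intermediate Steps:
$n = - \frac{7}{2}$ ($n = -3 + \frac{-5 - \left(0 + 1\right) \left(-4 + 3\right)}{8} = -3 + \frac{-5 - 1 \left(-1\right)}{8} = -3 + \frac{-5 - -1}{8} = -3 + \frac{-5 + 1}{8} = -3 + \frac{1}{8} \left(-4\right) = -3 - \frac{1}{2} = - \frac{7}{2} \approx -3.5$)
$X{\left(y \right)} = \sqrt{y} \left(6 - y\right)$
$a = - \frac{343}{8}$ ($a = \left(- \frac{7}{2}\right)^{3} = - \frac{343}{8} \approx -42.875$)
$\left(X{\left(C{\left(-5 \right)} \right)} + 107\right) a = \left(\sqrt{-5} \left(6 - -5\right) + 107\right) \left(- \frac{343}{8}\right) = \left(i \sqrt{5} \left(6 + 5\right) + 107\right) \left(- \frac{343}{8}\right) = \left(i \sqrt{5} \cdot 11 + 107\right) \left(- \frac{343}{8}\right) = \left(11 i \sqrt{5} + 107\right) \left(- \frac{343}{8}\right) = \left(107 + 11 i \sqrt{5}\right) \left(- \frac{343}{8}\right) = - \frac{36701}{8} - \frac{3773 i \sqrt{5}}{8}$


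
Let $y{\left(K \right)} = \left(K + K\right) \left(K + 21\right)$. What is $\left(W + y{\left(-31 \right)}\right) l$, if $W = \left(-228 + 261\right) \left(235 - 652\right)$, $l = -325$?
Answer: $4270825$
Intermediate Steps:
$W = -13761$ ($W = 33 \left(-417\right) = -13761$)
$y{\left(K \right)} = 2 K \left(21 + K\right)$
$\left(W + y{\left(-31 \right)}\right) l = \left(-13761 + 2 \left(-31\right) \left(21 - 31\right)\right) \left(-325\right) = \left(-13761 + 2 \left(-31\right) \left(-10\right)\right) \left(-325\right) = \left(-13761 + 620\right) \left(-325\right) = \left(-13141\right) \left(-325\right) = 4270825$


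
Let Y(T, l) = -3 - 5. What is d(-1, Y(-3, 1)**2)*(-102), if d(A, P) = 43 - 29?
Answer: -1428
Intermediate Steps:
Y(T, l) = -8
d(A, P) = 14
d(-1, Y(-3, 1)**2)*(-102) = 14*(-102) = -1428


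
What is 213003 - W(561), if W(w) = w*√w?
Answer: 213003 - 561*√561 ≈ 1.9972e+5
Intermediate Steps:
W(w) = w^(3/2)
213003 - W(561) = 213003 - 561^(3/2) = 213003 - 561*√561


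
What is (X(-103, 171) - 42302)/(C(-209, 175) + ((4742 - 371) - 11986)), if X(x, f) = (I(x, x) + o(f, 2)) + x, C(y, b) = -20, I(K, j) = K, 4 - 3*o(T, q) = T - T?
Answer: 25504/4581 ≈ 5.5673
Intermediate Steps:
o(T, q) = 4/3 (o(T, q) = 4/3 - (T - T)/3 = 4/3 - ⅓*0 = 4/3 + 0 = 4/3)
X(x, f) = 4/3 + 2*x (X(x, f) = (x + 4/3) + x = (4/3 + x) + x = 4/3 + 2*x)
(X(-103, 171) - 42302)/(C(-209, 175) + ((4742 - 371) - 11986)) = ((4/3 + 2*(-103)) - 42302)/(-20 + ((4742 - 371) - 11986)) = ((4/3 - 206) - 42302)/(-20 + (4371 - 11986)) = (-614/3 - 42302)/(-20 - 7615) = -127520/3/(-7635) = -127520/3*(-1/7635) = 25504/4581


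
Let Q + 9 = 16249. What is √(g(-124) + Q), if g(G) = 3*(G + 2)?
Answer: √15874 ≈ 125.99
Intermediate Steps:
g(G) = 6 + 3*G (g(G) = 3*(2 + G) = 6 + 3*G)
Q = 16240 (Q = -9 + 16249 = 16240)
√(g(-124) + Q) = √((6 + 3*(-124)) + 16240) = √((6 - 372) + 16240) = √(-366 + 16240) = √15874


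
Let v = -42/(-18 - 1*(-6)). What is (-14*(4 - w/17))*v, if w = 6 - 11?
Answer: -3577/17 ≈ -210.41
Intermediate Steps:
w = -5
v = 7/2 (v = -42/(-18 + 6) = -42/(-12) = -42*(-1/12) = 7/2 ≈ 3.5000)
(-14*(4 - w/17))*v = -14*(4 - (-5)/17)*(7/2) = -14*(4 - 1*(-5/17))*(7/2) = -14*(4 + 5/17)*(7/2) = -14*73/17*(7/2) = -1022/17*7/2 = -3577/17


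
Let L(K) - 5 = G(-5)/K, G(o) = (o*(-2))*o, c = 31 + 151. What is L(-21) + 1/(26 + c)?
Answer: 32261/4368 ≈ 7.3858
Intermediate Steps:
c = 182
G(o) = -2*o² (G(o) = (-2*o)*o = -2*o²)
L(K) = 5 - 50/K (L(K) = 5 + (-2*(-5)²)/K = 5 + (-2*25)/K = 5 - 50/K)
L(-21) + 1/(26 + c) = (5 - 50/(-21)) + 1/(26 + 182) = (5 - 50*(-1/21)) + 1/208 = (5 + 50/21) + 1/208 = 155/21 + 1/208 = 32261/4368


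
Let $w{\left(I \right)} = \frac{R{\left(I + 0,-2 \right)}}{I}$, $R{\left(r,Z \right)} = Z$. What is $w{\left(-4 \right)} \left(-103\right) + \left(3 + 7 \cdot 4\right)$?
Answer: $- \frac{41}{2} \approx -20.5$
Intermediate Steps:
$w{\left(I \right)} = - \frac{2}{I}$
$w{\left(-4 \right)} \left(-103\right) + \left(3 + 7 \cdot 4\right) = - \frac{2}{-4} \left(-103\right) + \left(3 + 7 \cdot 4\right) = \left(-2\right) \left(- \frac{1}{4}\right) \left(-103\right) + \left(3 + 28\right) = \frac{1}{2} \left(-103\right) + 31 = - \frac{103}{2} + 31 = - \frac{41}{2}$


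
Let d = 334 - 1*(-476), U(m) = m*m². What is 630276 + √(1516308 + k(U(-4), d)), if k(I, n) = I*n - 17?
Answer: 630276 + √1464451 ≈ 6.3149e+5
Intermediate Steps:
U(m) = m³
d = 810 (d = 334 + 476 = 810)
k(I, n) = -17 + I*n
630276 + √(1516308 + k(U(-4), d)) = 630276 + √(1516308 + (-17 + (-4)³*810)) = 630276 + √(1516308 + (-17 - 64*810)) = 630276 + √(1516308 + (-17 - 51840)) = 630276 + √(1516308 - 51857) = 630276 + √1464451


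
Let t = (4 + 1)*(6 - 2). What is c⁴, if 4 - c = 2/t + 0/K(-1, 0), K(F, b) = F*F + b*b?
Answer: 2313441/10000 ≈ 231.34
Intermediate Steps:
K(F, b) = F² + b²
t = 20 (t = 5*4 = 20)
c = 39/10 (c = 4 - (2/20 + 0/((-1)² + 0²)) = 4 - (2*(1/20) + 0/(1 + 0)) = 4 - (⅒ + 0/1) = 4 - (⅒ + 0*1) = 4 - (⅒ + 0) = 4 - 1*⅒ = 4 - ⅒ = 39/10 ≈ 3.9000)
c⁴ = (39/10)⁴ = 2313441/10000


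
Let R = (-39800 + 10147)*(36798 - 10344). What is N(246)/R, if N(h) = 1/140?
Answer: -1/109821664680 ≈ -9.1057e-12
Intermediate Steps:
N(h) = 1/140
R = -784440462 (R = -29653*26454 = -784440462)
N(246)/R = (1/140)/(-784440462) = (1/140)*(-1/784440462) = -1/109821664680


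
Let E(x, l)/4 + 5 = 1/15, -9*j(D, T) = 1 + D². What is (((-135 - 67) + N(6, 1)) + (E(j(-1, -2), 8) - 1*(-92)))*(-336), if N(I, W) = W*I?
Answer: 207872/5 ≈ 41574.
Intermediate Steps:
N(I, W) = I*W
j(D, T) = -⅑ - D²/9 (j(D, T) = -(1 + D²)/9 = -⅑ - D²/9)
E(x, l) = -296/15 (E(x, l) = -20 + 4/15 = -296/15)
(((-135 - 67) + N(6, 1)) + (E(j(-1, -2), 8) - 1*(-92)))*(-336) = (((-135 - 67) + 6*1) + (-296/15 - 1*(-92)))*(-336) = ((-202 + 6) + (-296/15 + 92))*(-336) = (-196 + 1084/15)*(-336) = -1856/15*(-336) = 207872/5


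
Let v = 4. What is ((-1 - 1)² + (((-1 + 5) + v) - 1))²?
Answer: 121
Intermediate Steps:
((-1 - 1)² + (((-1 + 5) + v) - 1))² = ((-1 - 1)² + (((-1 + 5) + 4) - 1))² = ((-2)² + ((4 + 4) - 1))² = (4 + (8 - 1))² = (4 + 7)² = 11² = 121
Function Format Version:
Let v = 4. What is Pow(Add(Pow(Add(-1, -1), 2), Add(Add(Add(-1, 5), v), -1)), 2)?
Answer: 121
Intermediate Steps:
Pow(Add(Pow(Add(-1, -1), 2), Add(Add(Add(-1, 5), v), -1)), 2) = Pow(Add(Pow(Add(-1, -1), 2), Add(Add(Add(-1, 5), 4), -1)), 2) = Pow(Add(Pow(-2, 2), Add(Add(4, 4), -1)), 2) = Pow(Add(4, Add(8, -1)), 2) = Pow(Add(4, 7), 2) = Pow(11, 2) = 121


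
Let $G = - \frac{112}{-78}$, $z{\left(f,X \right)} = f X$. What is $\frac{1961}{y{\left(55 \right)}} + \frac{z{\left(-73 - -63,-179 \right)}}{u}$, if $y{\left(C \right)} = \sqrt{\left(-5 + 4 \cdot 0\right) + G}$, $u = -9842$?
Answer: $- \frac{895}{4921} - \frac{1961 i \sqrt{5421}}{139} \approx -0.18187 - 1038.7 i$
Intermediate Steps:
$z{\left(f,X \right)} = X f$
$G = \frac{56}{39}$ ($G = \left(-112\right) \left(- \frac{1}{78}\right) = \frac{56}{39} \approx 1.4359$)
$y{\left(C \right)} = \frac{i \sqrt{5421}}{39}$ ($y{\left(C \right)} = \sqrt{\left(-5 + 4 \cdot 0\right) + \frac{56}{39}} = \sqrt{\left(-5 + 0\right) + \frac{56}{39}} = \sqrt{-5 + \frac{56}{39}} = \sqrt{- \frac{139}{39}} = \frac{i \sqrt{5421}}{39}$)
$\frac{1961}{y{\left(55 \right)}} + \frac{z{\left(-73 - -63,-179 \right)}}{u} = \frac{1961}{\frac{1}{39} i \sqrt{5421}} + \frac{\left(-179\right) \left(-73 - -63\right)}{-9842} = 1961 \left(- \frac{i \sqrt{5421}}{139}\right) + - 179 \left(-73 + 63\right) \left(- \frac{1}{9842}\right) = - \frac{1961 i \sqrt{5421}}{139} + \left(-179\right) \left(-10\right) \left(- \frac{1}{9842}\right) = - \frac{1961 i \sqrt{5421}}{139} + 1790 \left(- \frac{1}{9842}\right) = - \frac{1961 i \sqrt{5421}}{139} - \frac{895}{4921} = - \frac{895}{4921} - \frac{1961 i \sqrt{5421}}{139}$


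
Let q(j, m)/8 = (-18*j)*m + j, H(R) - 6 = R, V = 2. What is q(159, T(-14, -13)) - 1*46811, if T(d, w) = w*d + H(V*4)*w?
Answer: -45539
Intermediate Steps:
H(R) = 6 + R
T(d, w) = 14*w + d*w (T(d, w) = w*d + (6 + 2*4)*w = d*w + (6 + 8)*w = d*w + 14*w = 14*w + d*w)
q(j, m) = 8*j - 144*j*m (q(j, m) = 8*((-18*j)*m + j) = 8*(-18*j*m + j) = 8*(j - 18*j*m) = 8*j - 144*j*m)
q(159, T(-14, -13)) - 1*46811 = 8*159*(1 - (-234)*(14 - 14)) - 1*46811 = 8*159*(1 - (-234)*0) - 46811 = 8*159*(1 - 18*0) - 46811 = 8*159*(1 + 0) - 46811 = 8*159*1 - 46811 = 1272 - 46811 = -45539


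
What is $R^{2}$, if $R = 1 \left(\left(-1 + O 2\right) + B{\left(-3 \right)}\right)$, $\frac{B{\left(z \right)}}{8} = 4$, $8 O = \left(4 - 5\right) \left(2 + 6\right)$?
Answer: $841$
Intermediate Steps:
$O = -1$ ($O = \frac{\left(4 - 5\right) \left(2 + 6\right)}{8} = \frac{\left(-1\right) 8}{8} = \frac{1}{8} \left(-8\right) = -1$)
$B{\left(z \right)} = 32$ ($B{\left(z \right)} = 8 \cdot 4 = 32$)
$R = 29$ ($R = 1 \left(\left(-1 - 2\right) + 32\right) = 1 \left(-3 + 32\right) = 1 \cdot 29 = 29$)
$R^{2} = 29^{2} = 841$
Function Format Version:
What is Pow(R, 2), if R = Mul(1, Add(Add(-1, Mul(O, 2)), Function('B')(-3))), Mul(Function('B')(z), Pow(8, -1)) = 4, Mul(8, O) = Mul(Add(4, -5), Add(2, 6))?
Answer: 841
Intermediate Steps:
O = -1 (O = Mul(Rational(1, 8), Mul(Add(4, -5), Add(2, 6))) = Mul(Rational(1, 8), Mul(-1, 8)) = Mul(Rational(1, 8), -8) = -1)
Function('B')(z) = 32 (Function('B')(z) = Mul(8, 4) = 32)
R = 29 (R = Mul(1, Add(Add(-1, Mul(-1, 2)), 32)) = Mul(1, Add(Add(-1, -2), 32)) = Mul(1, Add(-3, 32)) = Mul(1, 29) = 29)
Pow(R, 2) = Pow(29, 2) = 841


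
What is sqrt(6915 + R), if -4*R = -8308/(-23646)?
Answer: sqrt(3866357767398)/23646 ≈ 83.156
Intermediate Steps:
R = -2077/23646 (R = -(-2077)/(-23646) = -(-2077)*(-1)/23646 = -1/4*4154/11823 = -2077/23646 ≈ -0.087837)
sqrt(6915 + R) = sqrt(6915 - 2077/23646) = sqrt(163510013/23646) = sqrt(3866357767398)/23646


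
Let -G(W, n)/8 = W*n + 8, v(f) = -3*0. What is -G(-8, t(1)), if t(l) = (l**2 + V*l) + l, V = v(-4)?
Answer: -64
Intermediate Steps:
v(f) = 0
V = 0
t(l) = l + l**2 (t(l) = (l**2 + 0*l) + l = (l**2 + 0) + l = l**2 + l = l + l**2)
G(W, n) = -64 - 8*W*n (G(W, n) = -8*(W*n + 8) = -8*(8 + W*n) = -64 - 8*W*n)
-G(-8, t(1)) = -(-64 - 8*(-8)*1*(1 + 1)) = -(-64 - 8*(-8)*1*2) = -(-64 - 8*(-8)*2) = -(-64 + 128) = -1*64 = -64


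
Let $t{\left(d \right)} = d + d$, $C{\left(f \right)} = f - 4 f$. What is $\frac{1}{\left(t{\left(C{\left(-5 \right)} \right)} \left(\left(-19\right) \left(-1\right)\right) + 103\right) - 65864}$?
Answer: $- \frac{1}{65191} \approx -1.534 \cdot 10^{-5}$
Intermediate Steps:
$C{\left(f \right)} = - 3 f$
$t{\left(d \right)} = 2 d$
$\frac{1}{\left(t{\left(C{\left(-5 \right)} \right)} \left(\left(-19\right) \left(-1\right)\right) + 103\right) - 65864} = \frac{1}{\left(2 \left(\left(-3\right) \left(-5\right)\right) \left(\left(-19\right) \left(-1\right)\right) + 103\right) - 65864} = \frac{1}{\left(2 \cdot 15 \cdot 19 + 103\right) - 65864} = \frac{1}{\left(30 \cdot 19 + 103\right) - 65864} = \frac{1}{\left(570 + 103\right) - 65864} = \frac{1}{673 - 65864} = \frac{1}{-65191} = - \frac{1}{65191}$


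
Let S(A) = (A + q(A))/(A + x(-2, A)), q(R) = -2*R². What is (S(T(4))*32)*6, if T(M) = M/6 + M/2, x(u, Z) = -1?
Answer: -6656/5 ≈ -1331.2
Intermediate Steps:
T(M) = 2*M/3 (T(M) = M*(⅙) + M*(½) = M/6 + M/2 = 2*M/3)
S(A) = (A - 2*A²)/(-1 + A) (S(A) = (A - 2*A²)/(A - 1) = (A - 2*A²)/(-1 + A))
(S(T(4))*32)*6 = ((((⅔)*4)*(1 - 4*4/3)/(-1 + (⅔)*4))*32)*6 = ((8*(1 - 2*8/3)/(3*(-1 + 8/3)))*32)*6 = ((8*(1 - 16/3)/(3*(5/3)))*32)*6 = (((8/3)*(⅗)*(-13/3))*32)*6 = -104/15*32*6 = -3328/15*6 = -6656/5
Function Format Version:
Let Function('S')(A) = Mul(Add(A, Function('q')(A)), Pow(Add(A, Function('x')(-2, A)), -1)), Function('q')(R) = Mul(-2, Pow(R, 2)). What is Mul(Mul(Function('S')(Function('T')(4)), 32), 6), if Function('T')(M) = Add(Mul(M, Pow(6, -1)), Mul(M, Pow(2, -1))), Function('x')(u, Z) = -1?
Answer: Rational(-6656, 5) ≈ -1331.2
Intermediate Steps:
Function('T')(M) = Mul(Rational(2, 3), M) (Function('T')(M) = Add(Mul(M, Rational(1, 6)), Mul(M, Rational(1, 2))) = Add(Mul(Rational(1, 6), M), Mul(Rational(1, 2), M)) = Mul(Rational(2, 3), M))
Function('S')(A) = Mul(Pow(Add(-1, A), -1), Add(A, Mul(-2, Pow(A, 2)))) (Function('S')(A) = Mul(Add(A, Mul(-2, Pow(A, 2))), Pow(Add(A, -1), -1)) = Mul(Add(A, Mul(-2, Pow(A, 2))), Pow(Add(-1, A), -1)) = Mul(Pow(Add(-1, A), -1), Add(A, Mul(-2, Pow(A, 2)))))
Mul(Mul(Function('S')(Function('T')(4)), 32), 6) = Mul(Mul(Mul(Mul(Rational(2, 3), 4), Pow(Add(-1, Mul(Rational(2, 3), 4)), -1), Add(1, Mul(-2, Mul(Rational(2, 3), 4)))), 32), 6) = Mul(Mul(Mul(Rational(8, 3), Pow(Add(-1, Rational(8, 3)), -1), Add(1, Mul(-2, Rational(8, 3)))), 32), 6) = Mul(Mul(Mul(Rational(8, 3), Pow(Rational(5, 3), -1), Add(1, Rational(-16, 3))), 32), 6) = Mul(Mul(Mul(Rational(8, 3), Rational(3, 5), Rational(-13, 3)), 32), 6) = Mul(Mul(Rational(-104, 15), 32), 6) = Mul(Rational(-3328, 15), 6) = Rational(-6656, 5)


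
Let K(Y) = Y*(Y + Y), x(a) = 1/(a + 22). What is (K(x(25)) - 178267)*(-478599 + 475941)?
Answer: 1046698607058/2209 ≈ 4.7383e+8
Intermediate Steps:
x(a) = 1/(22 + a)
K(Y) = 2*Y² (K(Y) = Y*(2*Y) = 2*Y²)
(K(x(25)) - 178267)*(-478599 + 475941) = (2*(1/(22 + 25))² - 178267)*(-478599 + 475941) = (2*(1/47)² - 178267)*(-2658) = (2*(1/2209) - 178267)*(-2658) = (2/2209 - 178267)*(-2658) = -393791801/2209*(-2658) = 1046698607058/2209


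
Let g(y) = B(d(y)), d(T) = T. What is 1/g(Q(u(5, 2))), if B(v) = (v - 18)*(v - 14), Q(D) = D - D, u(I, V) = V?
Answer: 1/252 ≈ 0.0039683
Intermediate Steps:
Q(D) = 0
B(v) = (-18 + v)*(-14 + v)
g(y) = 252 + y**2 - 32*y
1/g(Q(u(5, 2))) = 1/(252 + 0**2 - 32*0) = 1/(252 + 0 + 0) = 1/252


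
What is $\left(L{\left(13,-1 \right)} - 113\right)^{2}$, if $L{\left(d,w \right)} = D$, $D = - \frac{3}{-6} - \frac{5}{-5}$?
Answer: $\frac{49729}{4} \approx 12432.0$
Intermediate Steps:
$D = \frac{3}{2}$ ($D = \left(-3\right) \left(- \frac{1}{6}\right) - -1 = \frac{1}{2} + 1 = \frac{3}{2} \approx 1.5$)
$L{\left(d,w \right)} = \frac{3}{2}$
$\left(L{\left(13,-1 \right)} - 113\right)^{2} = \left(\frac{3}{2} - 113\right)^{2} = \left(- \frac{223}{2}\right)^{2} = \frac{49729}{4}$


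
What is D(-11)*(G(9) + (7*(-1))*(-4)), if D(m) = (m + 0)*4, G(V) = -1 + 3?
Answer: -1320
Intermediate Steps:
G(V) = 2
D(m) = 4*m (D(m) = m*4 = 4*m)
D(-11)*(G(9) + (7*(-1))*(-4)) = (4*(-11))*(2 + (7*(-1))*(-4)) = -44*(2 - 7*(-4)) = -44*(2 + 28) = -44*30 = -1320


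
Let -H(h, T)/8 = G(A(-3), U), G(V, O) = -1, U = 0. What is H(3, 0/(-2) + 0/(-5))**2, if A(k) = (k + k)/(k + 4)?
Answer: 64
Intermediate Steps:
A(k) = 2*k/(4 + k) (A(k) = (2*k)/(4 + k) = 2*k/(4 + k))
H(h, T) = 8 (H(h, T) = -8*(-1) = 8)
H(3, 0/(-2) + 0/(-5))**2 = 8**2 = 64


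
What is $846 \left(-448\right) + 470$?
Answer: $-378538$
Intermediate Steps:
$846 \left(-448\right) + 470 = -379008 + 470 = -378538$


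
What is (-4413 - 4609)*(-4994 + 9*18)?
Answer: 43594304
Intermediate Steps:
(-4413 - 4609)*(-4994 + 9*18) = -9022*(-4994 + 162) = -9022*(-4832) = 43594304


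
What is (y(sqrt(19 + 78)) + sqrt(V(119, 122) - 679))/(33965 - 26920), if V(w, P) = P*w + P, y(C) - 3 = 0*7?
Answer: 3/7045 + sqrt(13961)/7045 ≈ 0.017198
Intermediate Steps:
y(C) = 3 (y(C) = 3 + 0*7 = 3 + 0 = 3)
V(w, P) = P + P*w
(y(sqrt(19 + 78)) + sqrt(V(119, 122) - 679))/(33965 - 26920) = (3 + sqrt(122*(1 + 119) - 679))/(33965 - 26920) = (3 + sqrt(122*120 - 679))/7045 = (3 + sqrt(14640 - 679))*(1/7045) = (3 + sqrt(13961))*(1/7045) = 3/7045 + sqrt(13961)/7045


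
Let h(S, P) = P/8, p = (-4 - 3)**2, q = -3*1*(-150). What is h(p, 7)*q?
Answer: 1575/4 ≈ 393.75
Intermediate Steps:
q = 450 (q = -3*(-150) = 450)
p = 49 (p = (-7)**2 = 49)
h(S, P) = P/8 (h(S, P) = P*(1/8) = P/8)
h(p, 7)*q = ((1/8)*7)*450 = (7/8)*450 = 1575/4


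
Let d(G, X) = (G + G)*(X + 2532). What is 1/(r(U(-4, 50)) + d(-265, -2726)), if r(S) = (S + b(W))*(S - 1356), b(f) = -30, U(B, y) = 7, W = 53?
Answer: 1/133847 ≈ 7.4712e-6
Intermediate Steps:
d(G, X) = 2*G*(2532 + X) (d(G, X) = (2*G)*(2532 + X) = 2*G*(2532 + X))
r(S) = (-1356 + S)*(-30 + S) (r(S) = (S - 30)*(S - 1356) = (-30 + S)*(-1356 + S) = (-1356 + S)*(-30 + S))
1/(r(U(-4, 50)) + d(-265, -2726)) = 1/((40680 + 7² - 1386*7) + 2*(-265)*(2532 - 2726)) = 1/((40680 + 49 - 9702) + 2*(-265)*(-194)) = 1/(31027 + 102820) = 1/133847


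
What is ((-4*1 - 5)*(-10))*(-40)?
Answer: -3600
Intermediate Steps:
((-4*1 - 5)*(-10))*(-40) = ((-4 - 5)*(-10))*(-40) = -9*(-10)*(-40) = 90*(-40) = -3600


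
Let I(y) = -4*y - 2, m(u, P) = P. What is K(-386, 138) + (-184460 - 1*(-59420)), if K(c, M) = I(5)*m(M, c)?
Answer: -116548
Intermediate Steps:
I(y) = -2 - 4*y
K(c, M) = -22*c (K(c, M) = (-2 - 4*5)*c = (-2 - 20)*c = -22*c)
K(-386, 138) + (-184460 - 1*(-59420)) = -22*(-386) + (-184460 - 1*(-59420)) = 8492 + (-184460 + 59420) = 8492 - 125040 = -116548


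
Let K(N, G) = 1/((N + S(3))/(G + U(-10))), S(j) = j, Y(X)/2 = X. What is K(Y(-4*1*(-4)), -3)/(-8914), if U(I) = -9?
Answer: 6/155995 ≈ 3.8463e-5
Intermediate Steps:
Y(X) = 2*X
K(N, G) = (-9 + G)/(3 + N) (K(N, G) = 1/((N + 3)/(G - 9)) = 1/((3 + N)/(-9 + G)) = (-9 + G)/(3 + N))
K(Y(-4*1*(-4)), -3)/(-8914) = ((-9 - 3)/(3 + 2*(-4*1*(-4))))/(-8914) = (-12/(3 + 2*(-4*(-4))))*(-1/8914) = (-12/(3 + 2*16))*(-1/8914) = (-12/(3 + 32))*(-1/8914) = (-12/35)*(-1/8914) = ((1/35)*(-12))*(-1/8914) = -12/35*(-1/8914) = 6/155995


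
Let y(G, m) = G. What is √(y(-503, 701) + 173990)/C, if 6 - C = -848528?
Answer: √173487/848534 ≈ 0.00049087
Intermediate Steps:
C = 848534 (C = 6 - 1*(-848528) = 6 + 848528 = 848534)
√(y(-503, 701) + 173990)/C = √(-503 + 173990)/848534 = √173487*(1/848534) = √173487/848534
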